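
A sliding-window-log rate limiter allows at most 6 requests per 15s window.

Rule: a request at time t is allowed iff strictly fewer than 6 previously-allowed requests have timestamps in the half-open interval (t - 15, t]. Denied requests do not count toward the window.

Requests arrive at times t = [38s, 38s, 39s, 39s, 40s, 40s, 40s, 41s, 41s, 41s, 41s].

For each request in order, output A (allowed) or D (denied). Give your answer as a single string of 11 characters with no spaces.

Answer: AAAAAADDDDD

Derivation:
Tracking allowed requests in the window:
  req#1 t=38s: ALLOW
  req#2 t=38s: ALLOW
  req#3 t=39s: ALLOW
  req#4 t=39s: ALLOW
  req#5 t=40s: ALLOW
  req#6 t=40s: ALLOW
  req#7 t=40s: DENY
  req#8 t=41s: DENY
  req#9 t=41s: DENY
  req#10 t=41s: DENY
  req#11 t=41s: DENY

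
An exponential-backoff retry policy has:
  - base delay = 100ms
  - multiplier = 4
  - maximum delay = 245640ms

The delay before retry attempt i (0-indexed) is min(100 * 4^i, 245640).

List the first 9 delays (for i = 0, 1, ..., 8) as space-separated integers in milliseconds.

Computing each delay:
  i=0: min(100*4^0, 245640) = 100
  i=1: min(100*4^1, 245640) = 400
  i=2: min(100*4^2, 245640) = 1600
  i=3: min(100*4^3, 245640) = 6400
  i=4: min(100*4^4, 245640) = 25600
  i=5: min(100*4^5, 245640) = 102400
  i=6: min(100*4^6, 245640) = 245640
  i=7: min(100*4^7, 245640) = 245640
  i=8: min(100*4^8, 245640) = 245640

Answer: 100 400 1600 6400 25600 102400 245640 245640 245640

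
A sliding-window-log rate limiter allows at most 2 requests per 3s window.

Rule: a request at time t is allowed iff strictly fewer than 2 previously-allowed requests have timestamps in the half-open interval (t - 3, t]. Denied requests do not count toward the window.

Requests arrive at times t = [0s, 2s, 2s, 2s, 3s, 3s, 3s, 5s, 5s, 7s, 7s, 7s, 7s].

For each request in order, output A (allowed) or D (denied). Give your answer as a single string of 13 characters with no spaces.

Answer: AADDADDADADDD

Derivation:
Tracking allowed requests in the window:
  req#1 t=0s: ALLOW
  req#2 t=2s: ALLOW
  req#3 t=2s: DENY
  req#4 t=2s: DENY
  req#5 t=3s: ALLOW
  req#6 t=3s: DENY
  req#7 t=3s: DENY
  req#8 t=5s: ALLOW
  req#9 t=5s: DENY
  req#10 t=7s: ALLOW
  req#11 t=7s: DENY
  req#12 t=7s: DENY
  req#13 t=7s: DENY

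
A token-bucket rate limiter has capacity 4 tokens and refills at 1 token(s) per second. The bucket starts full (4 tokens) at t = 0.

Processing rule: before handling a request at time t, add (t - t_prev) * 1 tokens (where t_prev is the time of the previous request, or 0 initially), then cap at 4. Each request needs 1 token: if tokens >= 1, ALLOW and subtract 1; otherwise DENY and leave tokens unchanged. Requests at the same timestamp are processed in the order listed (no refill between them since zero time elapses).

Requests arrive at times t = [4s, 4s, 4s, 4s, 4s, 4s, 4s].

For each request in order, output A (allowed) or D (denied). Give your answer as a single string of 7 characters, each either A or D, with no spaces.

Simulating step by step:
  req#1 t=4s: ALLOW
  req#2 t=4s: ALLOW
  req#3 t=4s: ALLOW
  req#4 t=4s: ALLOW
  req#5 t=4s: DENY
  req#6 t=4s: DENY
  req#7 t=4s: DENY

Answer: AAAADDD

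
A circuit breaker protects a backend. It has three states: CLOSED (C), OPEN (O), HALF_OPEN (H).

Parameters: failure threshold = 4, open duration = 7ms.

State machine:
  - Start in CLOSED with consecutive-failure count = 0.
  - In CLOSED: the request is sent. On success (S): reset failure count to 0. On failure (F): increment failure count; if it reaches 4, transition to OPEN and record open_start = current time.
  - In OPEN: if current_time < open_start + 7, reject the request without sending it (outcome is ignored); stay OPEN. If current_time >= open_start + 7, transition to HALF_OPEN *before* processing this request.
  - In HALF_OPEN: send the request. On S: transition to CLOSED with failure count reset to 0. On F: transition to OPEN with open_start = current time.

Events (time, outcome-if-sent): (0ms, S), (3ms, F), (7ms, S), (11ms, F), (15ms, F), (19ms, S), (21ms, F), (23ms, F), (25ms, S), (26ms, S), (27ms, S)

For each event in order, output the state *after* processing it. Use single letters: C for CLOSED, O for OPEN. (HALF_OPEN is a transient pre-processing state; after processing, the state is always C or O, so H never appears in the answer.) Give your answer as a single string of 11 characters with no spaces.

Answer: CCCCCCCCCCC

Derivation:
State after each event:
  event#1 t=0ms outcome=S: state=CLOSED
  event#2 t=3ms outcome=F: state=CLOSED
  event#3 t=7ms outcome=S: state=CLOSED
  event#4 t=11ms outcome=F: state=CLOSED
  event#5 t=15ms outcome=F: state=CLOSED
  event#6 t=19ms outcome=S: state=CLOSED
  event#7 t=21ms outcome=F: state=CLOSED
  event#8 t=23ms outcome=F: state=CLOSED
  event#9 t=25ms outcome=S: state=CLOSED
  event#10 t=26ms outcome=S: state=CLOSED
  event#11 t=27ms outcome=S: state=CLOSED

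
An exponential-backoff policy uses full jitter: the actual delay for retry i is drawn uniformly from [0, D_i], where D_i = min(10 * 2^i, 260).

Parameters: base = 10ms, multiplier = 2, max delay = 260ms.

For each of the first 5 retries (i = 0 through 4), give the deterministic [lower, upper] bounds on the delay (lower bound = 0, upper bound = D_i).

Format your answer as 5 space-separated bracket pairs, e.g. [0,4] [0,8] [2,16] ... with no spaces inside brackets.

Computing bounds per retry:
  i=0: D_i=min(10*2^0,260)=10, bounds=[0,10]
  i=1: D_i=min(10*2^1,260)=20, bounds=[0,20]
  i=2: D_i=min(10*2^2,260)=40, bounds=[0,40]
  i=3: D_i=min(10*2^3,260)=80, bounds=[0,80]
  i=4: D_i=min(10*2^4,260)=160, bounds=[0,160]

Answer: [0,10] [0,20] [0,40] [0,80] [0,160]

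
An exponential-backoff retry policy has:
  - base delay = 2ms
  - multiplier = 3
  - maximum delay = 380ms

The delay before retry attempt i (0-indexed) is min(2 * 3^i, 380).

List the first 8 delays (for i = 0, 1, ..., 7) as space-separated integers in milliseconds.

Answer: 2 6 18 54 162 380 380 380

Derivation:
Computing each delay:
  i=0: min(2*3^0, 380) = 2
  i=1: min(2*3^1, 380) = 6
  i=2: min(2*3^2, 380) = 18
  i=3: min(2*3^3, 380) = 54
  i=4: min(2*3^4, 380) = 162
  i=5: min(2*3^5, 380) = 380
  i=6: min(2*3^6, 380) = 380
  i=7: min(2*3^7, 380) = 380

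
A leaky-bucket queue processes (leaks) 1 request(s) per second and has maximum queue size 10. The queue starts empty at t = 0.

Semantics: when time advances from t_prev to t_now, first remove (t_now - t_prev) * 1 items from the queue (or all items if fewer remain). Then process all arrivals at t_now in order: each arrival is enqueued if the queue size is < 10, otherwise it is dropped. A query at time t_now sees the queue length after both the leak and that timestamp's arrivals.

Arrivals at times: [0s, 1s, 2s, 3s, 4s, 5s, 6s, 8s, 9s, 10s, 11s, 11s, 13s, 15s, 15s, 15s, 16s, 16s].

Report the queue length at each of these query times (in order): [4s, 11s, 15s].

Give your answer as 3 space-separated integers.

Queue lengths at query times:
  query t=4s: backlog = 1
  query t=11s: backlog = 2
  query t=15s: backlog = 3

Answer: 1 2 3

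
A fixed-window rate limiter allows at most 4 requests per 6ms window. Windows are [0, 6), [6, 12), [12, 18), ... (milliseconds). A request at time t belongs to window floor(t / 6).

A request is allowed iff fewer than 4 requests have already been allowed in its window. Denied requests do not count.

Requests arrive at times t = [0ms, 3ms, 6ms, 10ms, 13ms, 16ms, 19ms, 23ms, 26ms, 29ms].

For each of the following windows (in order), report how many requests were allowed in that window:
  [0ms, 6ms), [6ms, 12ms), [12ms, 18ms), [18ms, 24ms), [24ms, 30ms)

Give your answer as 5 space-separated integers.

Answer: 2 2 2 2 2

Derivation:
Processing requests:
  req#1 t=0ms (window 0): ALLOW
  req#2 t=3ms (window 0): ALLOW
  req#3 t=6ms (window 1): ALLOW
  req#4 t=10ms (window 1): ALLOW
  req#5 t=13ms (window 2): ALLOW
  req#6 t=16ms (window 2): ALLOW
  req#7 t=19ms (window 3): ALLOW
  req#8 t=23ms (window 3): ALLOW
  req#9 t=26ms (window 4): ALLOW
  req#10 t=29ms (window 4): ALLOW

Allowed counts by window: 2 2 2 2 2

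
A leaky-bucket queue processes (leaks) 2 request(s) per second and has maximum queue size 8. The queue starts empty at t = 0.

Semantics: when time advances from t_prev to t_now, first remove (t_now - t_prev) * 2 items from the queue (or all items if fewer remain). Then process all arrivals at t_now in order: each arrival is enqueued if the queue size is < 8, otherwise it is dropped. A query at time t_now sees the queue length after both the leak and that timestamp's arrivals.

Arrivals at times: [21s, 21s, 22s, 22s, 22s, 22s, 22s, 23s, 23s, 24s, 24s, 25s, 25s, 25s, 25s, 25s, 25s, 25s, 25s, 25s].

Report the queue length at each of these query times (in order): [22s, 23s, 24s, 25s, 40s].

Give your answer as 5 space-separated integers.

Queue lengths at query times:
  query t=22s: backlog = 5
  query t=23s: backlog = 5
  query t=24s: backlog = 5
  query t=25s: backlog = 8
  query t=40s: backlog = 0

Answer: 5 5 5 8 0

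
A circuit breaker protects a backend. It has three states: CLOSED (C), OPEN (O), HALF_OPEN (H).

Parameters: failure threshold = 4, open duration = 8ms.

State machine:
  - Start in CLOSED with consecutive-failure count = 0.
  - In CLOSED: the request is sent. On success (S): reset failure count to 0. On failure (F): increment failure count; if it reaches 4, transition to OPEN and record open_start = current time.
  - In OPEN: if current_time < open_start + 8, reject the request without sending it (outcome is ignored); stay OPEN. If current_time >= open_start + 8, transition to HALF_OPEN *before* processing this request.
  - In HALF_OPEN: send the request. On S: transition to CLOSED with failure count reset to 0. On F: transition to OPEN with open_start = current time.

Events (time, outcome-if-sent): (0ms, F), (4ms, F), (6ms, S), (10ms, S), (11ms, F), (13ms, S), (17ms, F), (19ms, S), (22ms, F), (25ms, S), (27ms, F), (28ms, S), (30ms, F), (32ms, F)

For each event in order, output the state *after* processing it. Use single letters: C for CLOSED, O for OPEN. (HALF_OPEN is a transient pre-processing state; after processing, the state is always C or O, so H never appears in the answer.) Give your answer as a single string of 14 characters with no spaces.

Answer: CCCCCCCCCCCCCC

Derivation:
State after each event:
  event#1 t=0ms outcome=F: state=CLOSED
  event#2 t=4ms outcome=F: state=CLOSED
  event#3 t=6ms outcome=S: state=CLOSED
  event#4 t=10ms outcome=S: state=CLOSED
  event#5 t=11ms outcome=F: state=CLOSED
  event#6 t=13ms outcome=S: state=CLOSED
  event#7 t=17ms outcome=F: state=CLOSED
  event#8 t=19ms outcome=S: state=CLOSED
  event#9 t=22ms outcome=F: state=CLOSED
  event#10 t=25ms outcome=S: state=CLOSED
  event#11 t=27ms outcome=F: state=CLOSED
  event#12 t=28ms outcome=S: state=CLOSED
  event#13 t=30ms outcome=F: state=CLOSED
  event#14 t=32ms outcome=F: state=CLOSED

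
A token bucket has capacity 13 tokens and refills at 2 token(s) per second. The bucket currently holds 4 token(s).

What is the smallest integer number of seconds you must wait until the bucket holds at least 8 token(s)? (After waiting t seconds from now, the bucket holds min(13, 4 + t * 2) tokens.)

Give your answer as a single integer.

Answer: 2

Derivation:
Need 4 + t * 2 >= 8, so t >= 4/2.
Smallest integer t = ceil(4/2) = 2.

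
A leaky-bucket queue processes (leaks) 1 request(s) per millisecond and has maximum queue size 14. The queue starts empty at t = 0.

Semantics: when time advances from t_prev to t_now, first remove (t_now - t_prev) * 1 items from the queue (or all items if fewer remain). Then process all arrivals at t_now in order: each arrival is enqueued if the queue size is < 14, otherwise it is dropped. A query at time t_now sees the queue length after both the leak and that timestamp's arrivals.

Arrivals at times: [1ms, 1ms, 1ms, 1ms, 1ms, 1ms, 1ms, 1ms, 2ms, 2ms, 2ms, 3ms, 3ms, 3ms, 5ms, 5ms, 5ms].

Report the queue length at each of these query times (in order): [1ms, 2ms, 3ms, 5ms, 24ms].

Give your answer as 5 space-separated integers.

Answer: 8 10 12 13 0

Derivation:
Queue lengths at query times:
  query t=1ms: backlog = 8
  query t=2ms: backlog = 10
  query t=3ms: backlog = 12
  query t=5ms: backlog = 13
  query t=24ms: backlog = 0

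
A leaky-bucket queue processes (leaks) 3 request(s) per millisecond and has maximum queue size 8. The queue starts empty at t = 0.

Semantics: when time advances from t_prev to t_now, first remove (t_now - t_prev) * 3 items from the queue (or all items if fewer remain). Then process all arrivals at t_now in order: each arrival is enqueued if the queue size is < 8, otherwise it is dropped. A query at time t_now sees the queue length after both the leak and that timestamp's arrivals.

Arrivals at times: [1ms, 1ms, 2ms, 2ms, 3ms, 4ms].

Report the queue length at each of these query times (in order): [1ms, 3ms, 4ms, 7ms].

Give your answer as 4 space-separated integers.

Answer: 2 1 1 0

Derivation:
Queue lengths at query times:
  query t=1ms: backlog = 2
  query t=3ms: backlog = 1
  query t=4ms: backlog = 1
  query t=7ms: backlog = 0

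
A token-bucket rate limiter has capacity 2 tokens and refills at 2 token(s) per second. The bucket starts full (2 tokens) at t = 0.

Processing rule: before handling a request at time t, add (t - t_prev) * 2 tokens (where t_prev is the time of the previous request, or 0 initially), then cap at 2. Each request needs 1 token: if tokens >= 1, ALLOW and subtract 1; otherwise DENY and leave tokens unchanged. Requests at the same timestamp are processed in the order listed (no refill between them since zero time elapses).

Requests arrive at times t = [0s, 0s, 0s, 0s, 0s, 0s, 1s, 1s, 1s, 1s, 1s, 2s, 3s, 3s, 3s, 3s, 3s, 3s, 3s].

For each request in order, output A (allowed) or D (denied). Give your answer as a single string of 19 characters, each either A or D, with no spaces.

Simulating step by step:
  req#1 t=0s: ALLOW
  req#2 t=0s: ALLOW
  req#3 t=0s: DENY
  req#4 t=0s: DENY
  req#5 t=0s: DENY
  req#6 t=0s: DENY
  req#7 t=1s: ALLOW
  req#8 t=1s: ALLOW
  req#9 t=1s: DENY
  req#10 t=1s: DENY
  req#11 t=1s: DENY
  req#12 t=2s: ALLOW
  req#13 t=3s: ALLOW
  req#14 t=3s: ALLOW
  req#15 t=3s: DENY
  req#16 t=3s: DENY
  req#17 t=3s: DENY
  req#18 t=3s: DENY
  req#19 t=3s: DENY

Answer: AADDDDAADDDAAADDDDD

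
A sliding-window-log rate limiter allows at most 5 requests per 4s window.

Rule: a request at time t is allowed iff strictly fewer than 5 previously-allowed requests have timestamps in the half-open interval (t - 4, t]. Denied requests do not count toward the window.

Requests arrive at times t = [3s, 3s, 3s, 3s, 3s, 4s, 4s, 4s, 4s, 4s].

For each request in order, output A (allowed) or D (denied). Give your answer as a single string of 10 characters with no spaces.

Tracking allowed requests in the window:
  req#1 t=3s: ALLOW
  req#2 t=3s: ALLOW
  req#3 t=3s: ALLOW
  req#4 t=3s: ALLOW
  req#5 t=3s: ALLOW
  req#6 t=4s: DENY
  req#7 t=4s: DENY
  req#8 t=4s: DENY
  req#9 t=4s: DENY
  req#10 t=4s: DENY

Answer: AAAAADDDDD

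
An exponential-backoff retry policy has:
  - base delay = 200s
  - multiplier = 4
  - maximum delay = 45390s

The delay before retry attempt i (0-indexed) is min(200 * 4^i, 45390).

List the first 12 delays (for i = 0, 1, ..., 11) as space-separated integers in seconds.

Answer: 200 800 3200 12800 45390 45390 45390 45390 45390 45390 45390 45390

Derivation:
Computing each delay:
  i=0: min(200*4^0, 45390) = 200
  i=1: min(200*4^1, 45390) = 800
  i=2: min(200*4^2, 45390) = 3200
  i=3: min(200*4^3, 45390) = 12800
  i=4: min(200*4^4, 45390) = 45390
  i=5: min(200*4^5, 45390) = 45390
  i=6: min(200*4^6, 45390) = 45390
  i=7: min(200*4^7, 45390) = 45390
  i=8: min(200*4^8, 45390) = 45390
  i=9: min(200*4^9, 45390) = 45390
  i=10: min(200*4^10, 45390) = 45390
  i=11: min(200*4^11, 45390) = 45390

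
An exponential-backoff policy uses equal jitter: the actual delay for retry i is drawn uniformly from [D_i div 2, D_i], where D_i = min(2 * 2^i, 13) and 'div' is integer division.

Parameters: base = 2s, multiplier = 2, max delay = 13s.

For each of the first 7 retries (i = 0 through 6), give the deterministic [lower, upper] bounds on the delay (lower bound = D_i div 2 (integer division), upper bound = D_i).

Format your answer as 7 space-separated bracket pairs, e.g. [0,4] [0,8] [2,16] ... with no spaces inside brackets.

Computing bounds per retry:
  i=0: D_i=min(2*2^0,13)=2, bounds=[1,2]
  i=1: D_i=min(2*2^1,13)=4, bounds=[2,4]
  i=2: D_i=min(2*2^2,13)=8, bounds=[4,8]
  i=3: D_i=min(2*2^3,13)=13, bounds=[6,13]
  i=4: D_i=min(2*2^4,13)=13, bounds=[6,13]
  i=5: D_i=min(2*2^5,13)=13, bounds=[6,13]
  i=6: D_i=min(2*2^6,13)=13, bounds=[6,13]

Answer: [1,2] [2,4] [4,8] [6,13] [6,13] [6,13] [6,13]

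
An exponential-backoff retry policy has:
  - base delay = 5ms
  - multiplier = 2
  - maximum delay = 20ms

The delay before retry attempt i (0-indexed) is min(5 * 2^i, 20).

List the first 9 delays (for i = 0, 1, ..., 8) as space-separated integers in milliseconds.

Answer: 5 10 20 20 20 20 20 20 20

Derivation:
Computing each delay:
  i=0: min(5*2^0, 20) = 5
  i=1: min(5*2^1, 20) = 10
  i=2: min(5*2^2, 20) = 20
  i=3: min(5*2^3, 20) = 20
  i=4: min(5*2^4, 20) = 20
  i=5: min(5*2^5, 20) = 20
  i=6: min(5*2^6, 20) = 20
  i=7: min(5*2^7, 20) = 20
  i=8: min(5*2^8, 20) = 20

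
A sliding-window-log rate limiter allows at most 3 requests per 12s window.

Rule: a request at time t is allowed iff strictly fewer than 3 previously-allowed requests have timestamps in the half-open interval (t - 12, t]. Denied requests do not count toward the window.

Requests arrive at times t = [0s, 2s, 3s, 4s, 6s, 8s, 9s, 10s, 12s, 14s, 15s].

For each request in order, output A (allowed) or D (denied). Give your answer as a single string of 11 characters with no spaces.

Tracking allowed requests in the window:
  req#1 t=0s: ALLOW
  req#2 t=2s: ALLOW
  req#3 t=3s: ALLOW
  req#4 t=4s: DENY
  req#5 t=6s: DENY
  req#6 t=8s: DENY
  req#7 t=9s: DENY
  req#8 t=10s: DENY
  req#9 t=12s: ALLOW
  req#10 t=14s: ALLOW
  req#11 t=15s: ALLOW

Answer: AAADDDDDAAA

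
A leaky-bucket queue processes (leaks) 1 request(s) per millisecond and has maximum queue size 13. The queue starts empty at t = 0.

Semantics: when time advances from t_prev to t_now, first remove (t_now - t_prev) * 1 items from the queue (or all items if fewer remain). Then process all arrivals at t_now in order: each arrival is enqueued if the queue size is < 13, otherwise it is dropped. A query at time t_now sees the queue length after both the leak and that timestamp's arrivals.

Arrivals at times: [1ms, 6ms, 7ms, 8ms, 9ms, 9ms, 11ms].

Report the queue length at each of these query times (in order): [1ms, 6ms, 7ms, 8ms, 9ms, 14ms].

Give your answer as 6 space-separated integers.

Queue lengths at query times:
  query t=1ms: backlog = 1
  query t=6ms: backlog = 1
  query t=7ms: backlog = 1
  query t=8ms: backlog = 1
  query t=9ms: backlog = 2
  query t=14ms: backlog = 0

Answer: 1 1 1 1 2 0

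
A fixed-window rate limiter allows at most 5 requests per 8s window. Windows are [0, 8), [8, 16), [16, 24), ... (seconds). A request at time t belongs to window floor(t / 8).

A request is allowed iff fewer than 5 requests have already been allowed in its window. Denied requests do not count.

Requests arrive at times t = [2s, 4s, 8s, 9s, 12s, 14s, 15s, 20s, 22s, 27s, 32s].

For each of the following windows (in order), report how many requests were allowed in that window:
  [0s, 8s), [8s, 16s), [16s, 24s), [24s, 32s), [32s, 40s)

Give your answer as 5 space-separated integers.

Processing requests:
  req#1 t=2s (window 0): ALLOW
  req#2 t=4s (window 0): ALLOW
  req#3 t=8s (window 1): ALLOW
  req#4 t=9s (window 1): ALLOW
  req#5 t=12s (window 1): ALLOW
  req#6 t=14s (window 1): ALLOW
  req#7 t=15s (window 1): ALLOW
  req#8 t=20s (window 2): ALLOW
  req#9 t=22s (window 2): ALLOW
  req#10 t=27s (window 3): ALLOW
  req#11 t=32s (window 4): ALLOW

Allowed counts by window: 2 5 2 1 1

Answer: 2 5 2 1 1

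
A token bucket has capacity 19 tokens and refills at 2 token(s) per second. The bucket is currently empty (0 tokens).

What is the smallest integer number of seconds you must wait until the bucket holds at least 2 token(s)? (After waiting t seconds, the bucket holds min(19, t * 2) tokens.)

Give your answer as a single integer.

Answer: 1

Derivation:
Need t * 2 >= 2, so t >= 2/2.
Smallest integer t = ceil(2/2) = 1.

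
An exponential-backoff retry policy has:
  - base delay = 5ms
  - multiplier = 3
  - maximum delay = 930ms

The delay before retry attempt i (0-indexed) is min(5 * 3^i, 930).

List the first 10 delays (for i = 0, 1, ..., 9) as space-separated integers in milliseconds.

Computing each delay:
  i=0: min(5*3^0, 930) = 5
  i=1: min(5*3^1, 930) = 15
  i=2: min(5*3^2, 930) = 45
  i=3: min(5*3^3, 930) = 135
  i=4: min(5*3^4, 930) = 405
  i=5: min(5*3^5, 930) = 930
  i=6: min(5*3^6, 930) = 930
  i=7: min(5*3^7, 930) = 930
  i=8: min(5*3^8, 930) = 930
  i=9: min(5*3^9, 930) = 930

Answer: 5 15 45 135 405 930 930 930 930 930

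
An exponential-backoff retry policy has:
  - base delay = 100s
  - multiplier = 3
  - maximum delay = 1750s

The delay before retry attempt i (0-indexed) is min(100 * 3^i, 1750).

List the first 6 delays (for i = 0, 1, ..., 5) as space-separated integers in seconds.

Answer: 100 300 900 1750 1750 1750

Derivation:
Computing each delay:
  i=0: min(100*3^0, 1750) = 100
  i=1: min(100*3^1, 1750) = 300
  i=2: min(100*3^2, 1750) = 900
  i=3: min(100*3^3, 1750) = 1750
  i=4: min(100*3^4, 1750) = 1750
  i=5: min(100*3^5, 1750) = 1750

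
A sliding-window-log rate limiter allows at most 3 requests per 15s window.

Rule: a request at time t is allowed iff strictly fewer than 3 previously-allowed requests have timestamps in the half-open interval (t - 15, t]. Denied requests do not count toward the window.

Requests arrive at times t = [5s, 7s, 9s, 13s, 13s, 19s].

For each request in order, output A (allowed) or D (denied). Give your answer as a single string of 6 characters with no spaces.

Answer: AAADDD

Derivation:
Tracking allowed requests in the window:
  req#1 t=5s: ALLOW
  req#2 t=7s: ALLOW
  req#3 t=9s: ALLOW
  req#4 t=13s: DENY
  req#5 t=13s: DENY
  req#6 t=19s: DENY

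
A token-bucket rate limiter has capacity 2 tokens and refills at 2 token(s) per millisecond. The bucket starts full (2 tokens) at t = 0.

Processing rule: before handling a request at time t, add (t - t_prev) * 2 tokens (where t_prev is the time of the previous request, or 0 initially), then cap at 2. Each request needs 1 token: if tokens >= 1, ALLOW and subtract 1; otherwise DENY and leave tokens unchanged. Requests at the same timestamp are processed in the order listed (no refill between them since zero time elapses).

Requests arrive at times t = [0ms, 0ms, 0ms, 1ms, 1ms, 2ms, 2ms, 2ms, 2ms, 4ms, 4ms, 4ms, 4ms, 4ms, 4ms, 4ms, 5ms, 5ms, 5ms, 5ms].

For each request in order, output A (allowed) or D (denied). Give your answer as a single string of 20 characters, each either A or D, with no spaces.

Answer: AADAAAADDAADDDDDAADD

Derivation:
Simulating step by step:
  req#1 t=0ms: ALLOW
  req#2 t=0ms: ALLOW
  req#3 t=0ms: DENY
  req#4 t=1ms: ALLOW
  req#5 t=1ms: ALLOW
  req#6 t=2ms: ALLOW
  req#7 t=2ms: ALLOW
  req#8 t=2ms: DENY
  req#9 t=2ms: DENY
  req#10 t=4ms: ALLOW
  req#11 t=4ms: ALLOW
  req#12 t=4ms: DENY
  req#13 t=4ms: DENY
  req#14 t=4ms: DENY
  req#15 t=4ms: DENY
  req#16 t=4ms: DENY
  req#17 t=5ms: ALLOW
  req#18 t=5ms: ALLOW
  req#19 t=5ms: DENY
  req#20 t=5ms: DENY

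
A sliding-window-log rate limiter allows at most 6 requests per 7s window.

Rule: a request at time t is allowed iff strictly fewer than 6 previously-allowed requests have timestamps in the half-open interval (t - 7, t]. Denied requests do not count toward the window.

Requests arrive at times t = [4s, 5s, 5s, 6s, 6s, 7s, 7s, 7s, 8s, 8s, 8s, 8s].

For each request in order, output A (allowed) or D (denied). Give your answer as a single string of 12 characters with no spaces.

Tracking allowed requests in the window:
  req#1 t=4s: ALLOW
  req#2 t=5s: ALLOW
  req#3 t=5s: ALLOW
  req#4 t=6s: ALLOW
  req#5 t=6s: ALLOW
  req#6 t=7s: ALLOW
  req#7 t=7s: DENY
  req#8 t=7s: DENY
  req#9 t=8s: DENY
  req#10 t=8s: DENY
  req#11 t=8s: DENY
  req#12 t=8s: DENY

Answer: AAAAAADDDDDD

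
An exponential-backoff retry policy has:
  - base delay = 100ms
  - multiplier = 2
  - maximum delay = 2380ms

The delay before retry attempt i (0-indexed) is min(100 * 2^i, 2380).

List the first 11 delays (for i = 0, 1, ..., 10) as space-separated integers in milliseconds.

Computing each delay:
  i=0: min(100*2^0, 2380) = 100
  i=1: min(100*2^1, 2380) = 200
  i=2: min(100*2^2, 2380) = 400
  i=3: min(100*2^3, 2380) = 800
  i=4: min(100*2^4, 2380) = 1600
  i=5: min(100*2^5, 2380) = 2380
  i=6: min(100*2^6, 2380) = 2380
  i=7: min(100*2^7, 2380) = 2380
  i=8: min(100*2^8, 2380) = 2380
  i=9: min(100*2^9, 2380) = 2380
  i=10: min(100*2^10, 2380) = 2380

Answer: 100 200 400 800 1600 2380 2380 2380 2380 2380 2380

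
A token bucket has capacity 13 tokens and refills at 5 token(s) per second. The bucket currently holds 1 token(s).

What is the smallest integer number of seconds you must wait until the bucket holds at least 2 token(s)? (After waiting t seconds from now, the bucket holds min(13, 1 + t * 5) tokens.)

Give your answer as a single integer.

Need 1 + t * 5 >= 2, so t >= 1/5.
Smallest integer t = ceil(1/5) = 1.

Answer: 1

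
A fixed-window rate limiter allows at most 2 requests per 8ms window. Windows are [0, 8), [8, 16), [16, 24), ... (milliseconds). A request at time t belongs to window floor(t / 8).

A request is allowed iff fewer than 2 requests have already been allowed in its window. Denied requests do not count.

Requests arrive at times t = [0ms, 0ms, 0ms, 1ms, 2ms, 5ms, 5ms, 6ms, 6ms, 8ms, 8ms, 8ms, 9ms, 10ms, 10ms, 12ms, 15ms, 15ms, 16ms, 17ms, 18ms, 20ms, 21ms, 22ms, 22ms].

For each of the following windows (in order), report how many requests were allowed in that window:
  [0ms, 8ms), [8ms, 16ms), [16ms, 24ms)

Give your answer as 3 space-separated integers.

Answer: 2 2 2

Derivation:
Processing requests:
  req#1 t=0ms (window 0): ALLOW
  req#2 t=0ms (window 0): ALLOW
  req#3 t=0ms (window 0): DENY
  req#4 t=1ms (window 0): DENY
  req#5 t=2ms (window 0): DENY
  req#6 t=5ms (window 0): DENY
  req#7 t=5ms (window 0): DENY
  req#8 t=6ms (window 0): DENY
  req#9 t=6ms (window 0): DENY
  req#10 t=8ms (window 1): ALLOW
  req#11 t=8ms (window 1): ALLOW
  req#12 t=8ms (window 1): DENY
  req#13 t=9ms (window 1): DENY
  req#14 t=10ms (window 1): DENY
  req#15 t=10ms (window 1): DENY
  req#16 t=12ms (window 1): DENY
  req#17 t=15ms (window 1): DENY
  req#18 t=15ms (window 1): DENY
  req#19 t=16ms (window 2): ALLOW
  req#20 t=17ms (window 2): ALLOW
  req#21 t=18ms (window 2): DENY
  req#22 t=20ms (window 2): DENY
  req#23 t=21ms (window 2): DENY
  req#24 t=22ms (window 2): DENY
  req#25 t=22ms (window 2): DENY

Allowed counts by window: 2 2 2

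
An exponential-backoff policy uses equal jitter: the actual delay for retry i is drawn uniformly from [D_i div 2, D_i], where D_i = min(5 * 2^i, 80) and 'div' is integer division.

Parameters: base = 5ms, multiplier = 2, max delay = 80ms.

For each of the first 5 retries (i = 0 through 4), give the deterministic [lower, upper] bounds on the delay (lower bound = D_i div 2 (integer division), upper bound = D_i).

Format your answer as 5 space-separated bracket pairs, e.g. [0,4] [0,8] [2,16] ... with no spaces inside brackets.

Answer: [2,5] [5,10] [10,20] [20,40] [40,80]

Derivation:
Computing bounds per retry:
  i=0: D_i=min(5*2^0,80)=5, bounds=[2,5]
  i=1: D_i=min(5*2^1,80)=10, bounds=[5,10]
  i=2: D_i=min(5*2^2,80)=20, bounds=[10,20]
  i=3: D_i=min(5*2^3,80)=40, bounds=[20,40]
  i=4: D_i=min(5*2^4,80)=80, bounds=[40,80]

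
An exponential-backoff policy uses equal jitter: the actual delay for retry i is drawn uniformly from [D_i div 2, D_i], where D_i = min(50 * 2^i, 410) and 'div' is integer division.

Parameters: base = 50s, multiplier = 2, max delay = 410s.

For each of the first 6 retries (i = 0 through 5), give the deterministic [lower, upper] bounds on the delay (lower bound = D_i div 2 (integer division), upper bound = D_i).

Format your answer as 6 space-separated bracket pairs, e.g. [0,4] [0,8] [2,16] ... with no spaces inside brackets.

Computing bounds per retry:
  i=0: D_i=min(50*2^0,410)=50, bounds=[25,50]
  i=1: D_i=min(50*2^1,410)=100, bounds=[50,100]
  i=2: D_i=min(50*2^2,410)=200, bounds=[100,200]
  i=3: D_i=min(50*2^3,410)=400, bounds=[200,400]
  i=4: D_i=min(50*2^4,410)=410, bounds=[205,410]
  i=5: D_i=min(50*2^5,410)=410, bounds=[205,410]

Answer: [25,50] [50,100] [100,200] [200,400] [205,410] [205,410]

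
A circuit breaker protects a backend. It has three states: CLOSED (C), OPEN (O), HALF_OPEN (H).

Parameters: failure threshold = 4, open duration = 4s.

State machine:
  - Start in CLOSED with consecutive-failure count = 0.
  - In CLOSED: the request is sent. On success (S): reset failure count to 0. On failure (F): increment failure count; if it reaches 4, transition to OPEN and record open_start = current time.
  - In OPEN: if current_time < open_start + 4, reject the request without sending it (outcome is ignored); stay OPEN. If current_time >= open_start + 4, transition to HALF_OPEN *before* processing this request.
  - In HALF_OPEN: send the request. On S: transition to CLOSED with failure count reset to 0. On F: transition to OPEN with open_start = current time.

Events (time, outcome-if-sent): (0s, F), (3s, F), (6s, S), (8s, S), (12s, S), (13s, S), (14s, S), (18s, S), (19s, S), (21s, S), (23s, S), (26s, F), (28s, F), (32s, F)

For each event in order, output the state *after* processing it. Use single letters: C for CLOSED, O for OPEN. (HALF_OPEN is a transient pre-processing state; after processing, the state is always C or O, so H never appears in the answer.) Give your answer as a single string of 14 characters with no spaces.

State after each event:
  event#1 t=0s outcome=F: state=CLOSED
  event#2 t=3s outcome=F: state=CLOSED
  event#3 t=6s outcome=S: state=CLOSED
  event#4 t=8s outcome=S: state=CLOSED
  event#5 t=12s outcome=S: state=CLOSED
  event#6 t=13s outcome=S: state=CLOSED
  event#7 t=14s outcome=S: state=CLOSED
  event#8 t=18s outcome=S: state=CLOSED
  event#9 t=19s outcome=S: state=CLOSED
  event#10 t=21s outcome=S: state=CLOSED
  event#11 t=23s outcome=S: state=CLOSED
  event#12 t=26s outcome=F: state=CLOSED
  event#13 t=28s outcome=F: state=CLOSED
  event#14 t=32s outcome=F: state=CLOSED

Answer: CCCCCCCCCCCCCC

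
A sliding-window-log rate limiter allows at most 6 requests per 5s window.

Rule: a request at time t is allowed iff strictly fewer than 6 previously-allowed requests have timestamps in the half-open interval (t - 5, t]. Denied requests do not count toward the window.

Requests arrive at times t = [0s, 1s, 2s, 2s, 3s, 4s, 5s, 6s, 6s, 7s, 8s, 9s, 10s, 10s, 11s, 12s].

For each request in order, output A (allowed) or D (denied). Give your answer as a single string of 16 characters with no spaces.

Tracking allowed requests in the window:
  req#1 t=0s: ALLOW
  req#2 t=1s: ALLOW
  req#3 t=2s: ALLOW
  req#4 t=2s: ALLOW
  req#5 t=3s: ALLOW
  req#6 t=4s: ALLOW
  req#7 t=5s: ALLOW
  req#8 t=6s: ALLOW
  req#9 t=6s: DENY
  req#10 t=7s: ALLOW
  req#11 t=8s: ALLOW
  req#12 t=9s: ALLOW
  req#13 t=10s: ALLOW
  req#14 t=10s: ALLOW
  req#15 t=11s: ALLOW
  req#16 t=12s: ALLOW

Answer: AAAAAAAADAAAAAAA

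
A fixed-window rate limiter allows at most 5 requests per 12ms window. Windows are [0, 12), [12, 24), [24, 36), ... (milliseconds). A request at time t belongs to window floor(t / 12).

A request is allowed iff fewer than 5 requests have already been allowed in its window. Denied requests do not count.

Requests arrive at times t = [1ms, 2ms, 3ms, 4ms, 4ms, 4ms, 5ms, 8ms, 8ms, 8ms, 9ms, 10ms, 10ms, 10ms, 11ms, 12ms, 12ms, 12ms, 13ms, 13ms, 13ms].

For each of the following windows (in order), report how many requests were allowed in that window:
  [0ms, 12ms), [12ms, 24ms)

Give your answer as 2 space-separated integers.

Processing requests:
  req#1 t=1ms (window 0): ALLOW
  req#2 t=2ms (window 0): ALLOW
  req#3 t=3ms (window 0): ALLOW
  req#4 t=4ms (window 0): ALLOW
  req#5 t=4ms (window 0): ALLOW
  req#6 t=4ms (window 0): DENY
  req#7 t=5ms (window 0): DENY
  req#8 t=8ms (window 0): DENY
  req#9 t=8ms (window 0): DENY
  req#10 t=8ms (window 0): DENY
  req#11 t=9ms (window 0): DENY
  req#12 t=10ms (window 0): DENY
  req#13 t=10ms (window 0): DENY
  req#14 t=10ms (window 0): DENY
  req#15 t=11ms (window 0): DENY
  req#16 t=12ms (window 1): ALLOW
  req#17 t=12ms (window 1): ALLOW
  req#18 t=12ms (window 1): ALLOW
  req#19 t=13ms (window 1): ALLOW
  req#20 t=13ms (window 1): ALLOW
  req#21 t=13ms (window 1): DENY

Allowed counts by window: 5 5

Answer: 5 5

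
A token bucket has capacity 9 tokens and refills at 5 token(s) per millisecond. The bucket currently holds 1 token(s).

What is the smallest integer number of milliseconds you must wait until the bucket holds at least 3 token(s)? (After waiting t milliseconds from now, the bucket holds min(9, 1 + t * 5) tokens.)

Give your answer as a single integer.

Need 1 + t * 5 >= 3, so t >= 2/5.
Smallest integer t = ceil(2/5) = 1.

Answer: 1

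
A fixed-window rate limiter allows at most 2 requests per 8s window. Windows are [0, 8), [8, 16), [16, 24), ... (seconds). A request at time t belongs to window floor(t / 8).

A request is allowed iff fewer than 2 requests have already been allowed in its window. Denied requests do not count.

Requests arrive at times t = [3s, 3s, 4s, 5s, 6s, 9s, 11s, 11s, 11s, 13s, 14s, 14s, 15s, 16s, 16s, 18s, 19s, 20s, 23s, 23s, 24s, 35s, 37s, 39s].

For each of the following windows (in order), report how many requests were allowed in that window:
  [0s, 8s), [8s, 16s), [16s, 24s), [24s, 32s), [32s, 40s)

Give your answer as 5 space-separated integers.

Processing requests:
  req#1 t=3s (window 0): ALLOW
  req#2 t=3s (window 0): ALLOW
  req#3 t=4s (window 0): DENY
  req#4 t=5s (window 0): DENY
  req#5 t=6s (window 0): DENY
  req#6 t=9s (window 1): ALLOW
  req#7 t=11s (window 1): ALLOW
  req#8 t=11s (window 1): DENY
  req#9 t=11s (window 1): DENY
  req#10 t=13s (window 1): DENY
  req#11 t=14s (window 1): DENY
  req#12 t=14s (window 1): DENY
  req#13 t=15s (window 1): DENY
  req#14 t=16s (window 2): ALLOW
  req#15 t=16s (window 2): ALLOW
  req#16 t=18s (window 2): DENY
  req#17 t=19s (window 2): DENY
  req#18 t=20s (window 2): DENY
  req#19 t=23s (window 2): DENY
  req#20 t=23s (window 2): DENY
  req#21 t=24s (window 3): ALLOW
  req#22 t=35s (window 4): ALLOW
  req#23 t=37s (window 4): ALLOW
  req#24 t=39s (window 4): DENY

Allowed counts by window: 2 2 2 1 2

Answer: 2 2 2 1 2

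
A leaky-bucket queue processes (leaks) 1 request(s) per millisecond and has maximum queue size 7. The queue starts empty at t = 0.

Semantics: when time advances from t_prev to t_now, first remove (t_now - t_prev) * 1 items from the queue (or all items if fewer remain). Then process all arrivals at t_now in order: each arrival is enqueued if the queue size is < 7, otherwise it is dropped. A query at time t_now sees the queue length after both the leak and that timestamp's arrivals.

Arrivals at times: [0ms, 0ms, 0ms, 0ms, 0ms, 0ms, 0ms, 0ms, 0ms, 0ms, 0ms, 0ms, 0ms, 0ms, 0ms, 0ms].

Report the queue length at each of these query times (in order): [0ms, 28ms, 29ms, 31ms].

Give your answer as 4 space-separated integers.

Queue lengths at query times:
  query t=0ms: backlog = 7
  query t=28ms: backlog = 0
  query t=29ms: backlog = 0
  query t=31ms: backlog = 0

Answer: 7 0 0 0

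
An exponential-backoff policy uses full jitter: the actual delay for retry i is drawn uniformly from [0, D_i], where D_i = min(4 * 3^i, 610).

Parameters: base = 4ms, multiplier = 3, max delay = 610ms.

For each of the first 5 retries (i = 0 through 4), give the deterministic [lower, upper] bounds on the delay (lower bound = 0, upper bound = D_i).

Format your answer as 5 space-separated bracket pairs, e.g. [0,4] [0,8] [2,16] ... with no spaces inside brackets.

Answer: [0,4] [0,12] [0,36] [0,108] [0,324]

Derivation:
Computing bounds per retry:
  i=0: D_i=min(4*3^0,610)=4, bounds=[0,4]
  i=1: D_i=min(4*3^1,610)=12, bounds=[0,12]
  i=2: D_i=min(4*3^2,610)=36, bounds=[0,36]
  i=3: D_i=min(4*3^3,610)=108, bounds=[0,108]
  i=4: D_i=min(4*3^4,610)=324, bounds=[0,324]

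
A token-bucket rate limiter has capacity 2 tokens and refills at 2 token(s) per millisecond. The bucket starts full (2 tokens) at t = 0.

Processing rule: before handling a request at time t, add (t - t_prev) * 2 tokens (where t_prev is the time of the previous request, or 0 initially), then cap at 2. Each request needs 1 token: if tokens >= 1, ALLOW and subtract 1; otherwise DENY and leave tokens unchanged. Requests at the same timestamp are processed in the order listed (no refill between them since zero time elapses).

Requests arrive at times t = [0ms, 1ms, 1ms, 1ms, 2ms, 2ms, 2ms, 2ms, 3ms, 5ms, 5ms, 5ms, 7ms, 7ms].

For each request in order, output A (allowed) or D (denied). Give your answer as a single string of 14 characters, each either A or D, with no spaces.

Answer: AAADAADDAAADAA

Derivation:
Simulating step by step:
  req#1 t=0ms: ALLOW
  req#2 t=1ms: ALLOW
  req#3 t=1ms: ALLOW
  req#4 t=1ms: DENY
  req#5 t=2ms: ALLOW
  req#6 t=2ms: ALLOW
  req#7 t=2ms: DENY
  req#8 t=2ms: DENY
  req#9 t=3ms: ALLOW
  req#10 t=5ms: ALLOW
  req#11 t=5ms: ALLOW
  req#12 t=5ms: DENY
  req#13 t=7ms: ALLOW
  req#14 t=7ms: ALLOW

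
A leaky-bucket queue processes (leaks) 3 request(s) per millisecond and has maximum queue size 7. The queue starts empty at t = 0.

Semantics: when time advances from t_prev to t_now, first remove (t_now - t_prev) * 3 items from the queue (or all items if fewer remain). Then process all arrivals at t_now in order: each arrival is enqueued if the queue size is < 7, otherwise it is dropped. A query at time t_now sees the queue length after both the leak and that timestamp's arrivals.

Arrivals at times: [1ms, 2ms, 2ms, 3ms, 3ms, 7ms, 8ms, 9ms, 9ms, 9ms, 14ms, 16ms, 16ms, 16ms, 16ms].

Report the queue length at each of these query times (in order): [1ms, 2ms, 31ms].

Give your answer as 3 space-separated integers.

Queue lengths at query times:
  query t=1ms: backlog = 1
  query t=2ms: backlog = 2
  query t=31ms: backlog = 0

Answer: 1 2 0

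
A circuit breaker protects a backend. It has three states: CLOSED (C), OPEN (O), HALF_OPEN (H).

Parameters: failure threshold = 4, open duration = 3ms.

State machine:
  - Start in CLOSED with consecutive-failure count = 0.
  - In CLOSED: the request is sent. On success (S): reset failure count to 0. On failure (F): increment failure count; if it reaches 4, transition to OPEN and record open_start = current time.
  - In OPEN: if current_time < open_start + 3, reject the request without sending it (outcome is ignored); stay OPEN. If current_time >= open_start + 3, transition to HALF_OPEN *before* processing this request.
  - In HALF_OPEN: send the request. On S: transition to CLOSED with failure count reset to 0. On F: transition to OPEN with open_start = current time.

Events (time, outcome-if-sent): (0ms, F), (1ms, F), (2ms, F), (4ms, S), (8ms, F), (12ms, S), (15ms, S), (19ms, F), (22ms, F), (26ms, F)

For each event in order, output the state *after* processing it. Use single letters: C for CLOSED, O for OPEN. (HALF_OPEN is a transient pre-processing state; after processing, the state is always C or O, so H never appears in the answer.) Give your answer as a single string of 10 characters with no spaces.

Answer: CCCCCCCCCC

Derivation:
State after each event:
  event#1 t=0ms outcome=F: state=CLOSED
  event#2 t=1ms outcome=F: state=CLOSED
  event#3 t=2ms outcome=F: state=CLOSED
  event#4 t=4ms outcome=S: state=CLOSED
  event#5 t=8ms outcome=F: state=CLOSED
  event#6 t=12ms outcome=S: state=CLOSED
  event#7 t=15ms outcome=S: state=CLOSED
  event#8 t=19ms outcome=F: state=CLOSED
  event#9 t=22ms outcome=F: state=CLOSED
  event#10 t=26ms outcome=F: state=CLOSED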